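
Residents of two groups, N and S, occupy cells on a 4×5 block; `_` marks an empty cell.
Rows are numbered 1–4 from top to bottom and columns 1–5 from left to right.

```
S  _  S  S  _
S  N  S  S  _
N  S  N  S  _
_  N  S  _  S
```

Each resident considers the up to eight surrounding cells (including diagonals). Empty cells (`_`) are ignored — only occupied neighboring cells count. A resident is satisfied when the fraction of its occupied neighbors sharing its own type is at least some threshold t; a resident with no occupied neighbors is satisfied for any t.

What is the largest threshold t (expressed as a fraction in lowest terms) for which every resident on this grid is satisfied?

(1,1)S 1/2
(1,3)S 3/4
(1,4)S 3/3
(2,1)S 2/4
(2,2)N 2/7
(2,3)S 5/7
(2,4)S 4/5
(3,1)N 2/4
(3,2)S 3/7
(3,3)N 2/7
(3,4)S 4/5
(4,2)N 2/4
(4,3)S 2/4
(4,5)S 1/1
The smallest same-type fraction is 2/7 at (2,2), which reduces to 2/7. Any threshold above that leaves this resident unsatisfied.

2/7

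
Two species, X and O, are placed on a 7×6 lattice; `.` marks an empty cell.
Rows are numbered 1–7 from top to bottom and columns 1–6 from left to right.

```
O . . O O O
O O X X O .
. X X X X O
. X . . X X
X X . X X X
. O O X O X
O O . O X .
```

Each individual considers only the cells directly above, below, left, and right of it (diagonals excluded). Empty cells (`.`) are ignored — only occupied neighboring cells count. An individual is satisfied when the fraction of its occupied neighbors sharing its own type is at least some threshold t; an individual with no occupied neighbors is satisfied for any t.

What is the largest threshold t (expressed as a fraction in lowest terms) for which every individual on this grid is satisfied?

Row 1: (1,1)O 1/1 · (1,4)O 1/2 · (1,5)O 3/3 · (1,6)O 1/1
Row 2: (2,1)O 2/2 · (2,2)O 1/3 · (2,3)X 2/3 · (2,4)X 2/4 · (2,5)O 1/3
Row 3: (3,2)X 2/3 · (3,3)X 3/3 · (3,4)X 3/3 · (3,5)X 2/4 · (3,6)O 0/2
Row 4: (4,2)X 2/2 · (4,5)X 3/3 · (4,6)X 2/3
Row 5: (5,1)X 1/1 · (5,2)X 2/3 · (5,4)X 2/2 · (5,5)X 3/4 · (5,6)X 3/3
Row 6: (6,2)O 2/3 · (6,3)O 1/2 · (6,4)X 1/4 · (6,5)O 0/4 · (6,6)X 1/2
Row 7: (7,1)O 1/1 · (7,2)O 2/2 · (7,4)O 0/2 · (7,5)X 0/2
The smallest same-type fraction is 0/2 at (3,6), which reduces to 0/1. Any threshold above that leaves this individual unsatisfied.

0/1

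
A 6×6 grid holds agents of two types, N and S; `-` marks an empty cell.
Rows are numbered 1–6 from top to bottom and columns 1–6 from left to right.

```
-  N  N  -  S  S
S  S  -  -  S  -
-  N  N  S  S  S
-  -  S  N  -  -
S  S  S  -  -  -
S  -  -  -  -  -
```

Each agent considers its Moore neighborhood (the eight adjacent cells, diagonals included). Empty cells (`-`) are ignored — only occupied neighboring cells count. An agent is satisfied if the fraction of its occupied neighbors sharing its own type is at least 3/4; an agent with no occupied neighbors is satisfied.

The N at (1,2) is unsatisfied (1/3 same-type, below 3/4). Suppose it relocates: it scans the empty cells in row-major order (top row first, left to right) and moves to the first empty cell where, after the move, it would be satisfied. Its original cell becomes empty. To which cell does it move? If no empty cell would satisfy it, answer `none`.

Vacating (1,2). Empty cells in order:
  (1,1): 0/2 same-type → still unsatisfied.
  (1,4): 1/3 same-type → still unsatisfied.
  (2,3): 3/5 same-type → still unsatisfied.
  (2,4): 2/6 same-type → still unsatisfied.
  (2,6): 0/5 same-type → still unsatisfied.
  (3,1): 1/3 same-type → still unsatisfied.
  (4,1): 1/3 same-type → still unsatisfied.
  (4,2): 2/6 same-type → still unsatisfied.
  (4,5): 1/4 same-type → still unsatisfied.
  (4,6): 0/2 same-type → still unsatisfied.
  (5,4): 1/3 same-type → still unsatisfied.
  (5,5): 1/1 same-type → satisfied — stop here.

(5,5)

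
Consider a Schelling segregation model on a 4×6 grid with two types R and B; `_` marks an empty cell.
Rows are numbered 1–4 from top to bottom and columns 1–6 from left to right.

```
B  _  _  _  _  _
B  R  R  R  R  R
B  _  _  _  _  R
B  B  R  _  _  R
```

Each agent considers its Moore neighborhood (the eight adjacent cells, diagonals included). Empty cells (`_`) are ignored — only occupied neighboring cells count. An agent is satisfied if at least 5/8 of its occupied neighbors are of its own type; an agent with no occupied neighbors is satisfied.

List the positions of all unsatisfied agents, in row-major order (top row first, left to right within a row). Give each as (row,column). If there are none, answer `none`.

(1,1)B 1/2 unhappy
(2,1)B 2/3 ok
(2,2)R 1/4 unhappy
(2,3)R 2/2 ok
(2,4)R 2/2 ok
(2,5)R 3/3 ok
(2,6)R 2/2 ok
(3,1)B 3/4 ok
(3,6)R 3/3 ok
(4,1)B 2/2 ok
(4,2)B 2/3 ok
(4,3)R 0/1 unhappy
(4,6)R 1/1 ok

(1,1), (2,2), (4,3)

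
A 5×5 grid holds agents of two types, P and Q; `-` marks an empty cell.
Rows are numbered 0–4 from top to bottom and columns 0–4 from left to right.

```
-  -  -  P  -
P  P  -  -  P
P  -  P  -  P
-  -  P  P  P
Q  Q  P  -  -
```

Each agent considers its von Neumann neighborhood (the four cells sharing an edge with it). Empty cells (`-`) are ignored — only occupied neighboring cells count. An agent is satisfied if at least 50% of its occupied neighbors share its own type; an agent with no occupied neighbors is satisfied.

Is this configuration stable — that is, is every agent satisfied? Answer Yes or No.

Yes

(0,3)P 0/0 ok
(1,0)P 2/2 ok
(1,1)P 1/1 ok
(1,4)P 1/1 ok
(2,0)P 1/1 ok
(2,2)P 1/1 ok
(2,4)P 2/2 ok
(3,2)P 3/3 ok
(3,3)P 2/2 ok
(3,4)P 2/2 ok
(4,0)Q 1/1 ok
(4,1)Q 1/2 ok
(4,2)P 1/2 ok
All meet the threshold, so the configuration is stable.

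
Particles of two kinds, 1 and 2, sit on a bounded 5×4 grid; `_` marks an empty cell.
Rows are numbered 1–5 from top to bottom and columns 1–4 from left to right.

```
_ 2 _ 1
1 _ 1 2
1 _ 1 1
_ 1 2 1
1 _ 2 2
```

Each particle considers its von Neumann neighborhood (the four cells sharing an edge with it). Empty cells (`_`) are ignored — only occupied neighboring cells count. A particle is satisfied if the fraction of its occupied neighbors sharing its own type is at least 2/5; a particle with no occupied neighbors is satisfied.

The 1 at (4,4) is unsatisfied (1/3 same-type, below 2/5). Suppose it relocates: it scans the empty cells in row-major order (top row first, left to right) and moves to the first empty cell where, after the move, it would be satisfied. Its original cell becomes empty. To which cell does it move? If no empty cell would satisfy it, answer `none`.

Vacating (4,4). Empty cells in order:
  (1,1): 1/2 same-type → satisfied — stop here.

(1,1)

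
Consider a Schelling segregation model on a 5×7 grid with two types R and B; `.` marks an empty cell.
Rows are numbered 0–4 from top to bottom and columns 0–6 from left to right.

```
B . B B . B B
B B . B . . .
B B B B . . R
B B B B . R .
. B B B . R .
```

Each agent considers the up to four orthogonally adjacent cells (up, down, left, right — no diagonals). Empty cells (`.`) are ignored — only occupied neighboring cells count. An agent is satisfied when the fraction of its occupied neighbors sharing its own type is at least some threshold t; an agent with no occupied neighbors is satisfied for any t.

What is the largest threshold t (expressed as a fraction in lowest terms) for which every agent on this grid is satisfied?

Row 0: (0,0)B 1/1 · (0,2)B 1/1 · (0,3)B 2/2 · (0,5)B 1/1 · (0,6)B 1/1
Row 1: (1,0)B 3/3 · (1,1)B 2/2 · (1,3)B 2/2
Row 2: (2,0)B 3/3 · (2,1)B 4/4 · (2,2)B 3/3 · (2,3)B 3/3 · (2,6)R — no occupied neighbors
Row 3: (3,0)B 2/2 · (3,1)B 4/4 · (3,2)B 4/4 · (3,3)B 3/3 · (3,5)R 1/1
Row 4: (4,1)B 2/2 · (4,2)B 3/3 · (4,3)B 2/2 · (4,5)R 1/1
The smallest same-type fraction is 1/1 at (0,0), which reduces to 1/1. Any threshold above that leaves this agent unsatisfied.

1/1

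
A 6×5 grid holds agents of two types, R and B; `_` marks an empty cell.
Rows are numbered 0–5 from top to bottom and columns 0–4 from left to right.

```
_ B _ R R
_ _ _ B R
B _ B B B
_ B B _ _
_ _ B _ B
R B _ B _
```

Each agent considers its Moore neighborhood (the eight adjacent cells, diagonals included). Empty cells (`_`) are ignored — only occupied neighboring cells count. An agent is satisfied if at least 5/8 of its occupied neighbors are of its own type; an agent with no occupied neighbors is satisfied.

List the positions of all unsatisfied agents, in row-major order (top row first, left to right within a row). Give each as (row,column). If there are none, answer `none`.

(1,3), (1,4), (5,0), (5,1)

(0,1)B 0/0 ✓
(0,3)R 2/3 ✓
(0,4)R 2/3 ✓
(1,3)B 3/6 ✗
(1,4)R 2/5 ✗
(2,0)B 1/1 ✓
(2,2)B 4/4 ✓
(2,3)B 4/5 ✓
(2,4)B 2/3 ✓
(3,1)B 4/4 ✓
(3,2)B 4/4 ✓
(4,2)B 4/4 ✓
(4,4)B 1/1 ✓
(5,0)R 0/1 ✗
(5,1)B 1/2 ✗
(5,3)B 2/2 ✓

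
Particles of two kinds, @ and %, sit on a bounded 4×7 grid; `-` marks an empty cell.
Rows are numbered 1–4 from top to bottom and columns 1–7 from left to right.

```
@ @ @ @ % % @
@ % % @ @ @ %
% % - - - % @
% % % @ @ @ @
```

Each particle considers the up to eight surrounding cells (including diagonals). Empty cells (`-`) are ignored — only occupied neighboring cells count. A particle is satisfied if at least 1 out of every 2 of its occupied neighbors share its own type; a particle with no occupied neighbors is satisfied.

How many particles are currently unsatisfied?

Row 1: (1,1)@ 2/3 satisfied · (1,2)@ 3/5 satisfied · (1,3)@ 3/5 satisfied · (1,4)@ 3/5 satisfied · (1,5)% 1/5 not · (1,6)% 2/5 not · (1,7)@ 1/3 not
Row 2: (2,1)@ 2/5 not · (2,2)% 3/7 not · (2,3)% 2/6 not · (2,4)@ 3/5 satisfied · (2,5)@ 3/6 satisfied · (2,6)@ 3/7 not · (2,7)% 2/5 not
Row 3: (3,1)% 4/5 satisfied · (3,2)% 6/7 satisfied · (3,6)% 1/7 not · (3,7)@ 3/5 satisfied
Row 4: (4,1)% 3/3 satisfied · (4,2)% 4/4 satisfied · (4,3)% 2/3 satisfied · (4,4)@ 1/2 satisfied · (4,5)@ 2/3 satisfied · (4,6)@ 3/4 satisfied · (4,7)@ 2/3 satisfied
Unsatisfied: (1,5), (1,6), (1,7), (2,1), (2,2), (2,3), (2,6), (2,7), (3,6) — 9 in total.

9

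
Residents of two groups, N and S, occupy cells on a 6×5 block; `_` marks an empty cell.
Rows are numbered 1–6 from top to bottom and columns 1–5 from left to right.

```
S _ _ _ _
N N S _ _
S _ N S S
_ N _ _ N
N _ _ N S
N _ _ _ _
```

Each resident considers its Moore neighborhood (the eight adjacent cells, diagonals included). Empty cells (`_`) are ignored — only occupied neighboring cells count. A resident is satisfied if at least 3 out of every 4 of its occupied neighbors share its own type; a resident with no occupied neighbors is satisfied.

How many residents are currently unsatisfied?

12

Row 1: (1,1)S 0/2 unhappy
Row 2: (2,1)N 1/3 unhappy · (2,2)N 2/5 unhappy · (2,3)S 1/3 unhappy
Row 3: (3,1)S 0/3 unhappy · (3,3)N 2/4 unhappy · (3,4)S 2/4 unhappy · (3,5)S 1/2 unhappy
Row 4: (4,2)N 2/3 unhappy · (4,5)N 1/4 unhappy
Row 5: (5,1)N 2/2 ok · (5,4)N 1/2 unhappy · (5,5)S 0/2 unhappy
Row 6: (6,1)N 1/1 ok
Unsatisfied: (1,1), (2,1), (2,2), (2,3), (3,1), (3,3), (3,4), (3,5), (4,2), (4,5), (5,4), (5,5) — 12 in total.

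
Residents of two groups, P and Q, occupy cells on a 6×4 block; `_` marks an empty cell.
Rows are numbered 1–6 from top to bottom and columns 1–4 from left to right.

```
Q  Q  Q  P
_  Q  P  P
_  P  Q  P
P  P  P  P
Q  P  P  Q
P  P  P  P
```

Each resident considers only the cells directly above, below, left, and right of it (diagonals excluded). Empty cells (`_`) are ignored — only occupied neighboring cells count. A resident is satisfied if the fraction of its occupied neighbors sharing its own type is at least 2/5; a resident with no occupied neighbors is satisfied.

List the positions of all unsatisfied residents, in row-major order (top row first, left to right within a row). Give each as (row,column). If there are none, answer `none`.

(1,3), (2,2), (2,3), (3,2), (3,3), (5,1), (5,4)

Row 1: (1,1)Q 1/1 ok · (1,2)Q 3/3 ok · (1,3)Q 1/3 unhappy · (1,4)P 1/2 ok
Row 2: (2,2)Q 1/3 unhappy · (2,3)P 1/4 unhappy · (2,4)P 3/3 ok
Row 3: (3,2)P 1/3 unhappy · (3,3)Q 0/4 unhappy · (3,4)P 2/3 ok
Row 4: (4,1)P 1/2 ok · (4,2)P 4/4 ok · (4,3)P 3/4 ok · (4,4)P 2/3 ok
Row 5: (5,1)Q 0/3 unhappy · (5,2)P 3/4 ok · (5,3)P 3/4 ok · (5,4)Q 0/3 unhappy
Row 6: (6,1)P 1/2 ok · (6,2)P 3/3 ok · (6,3)P 3/3 ok · (6,4)P 1/2 ok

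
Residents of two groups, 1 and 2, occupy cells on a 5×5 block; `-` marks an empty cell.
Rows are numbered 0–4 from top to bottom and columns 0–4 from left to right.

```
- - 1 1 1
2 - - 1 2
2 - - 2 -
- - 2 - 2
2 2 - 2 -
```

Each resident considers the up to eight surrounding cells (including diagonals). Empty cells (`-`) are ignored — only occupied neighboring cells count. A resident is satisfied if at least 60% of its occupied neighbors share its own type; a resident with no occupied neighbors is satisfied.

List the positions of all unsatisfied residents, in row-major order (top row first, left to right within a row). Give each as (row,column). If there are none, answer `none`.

(1,4)

Row 0: (0,2)1 2/2 ✓ · (0,3)1 3/4 ✓ · (0,4)1 2/3 ✓
Row 1: (1,0)2 1/1 ✓ · (1,3)1 3/5 ✓ · (1,4)2 1/4 ✗
Row 2: (2,0)2 1/1 ✓ · (2,3)2 3/4 ✓
Row 3: (3,2)2 3/3 ✓ · (3,4)2 2/2 ✓
Row 4: (4,0)2 1/1 ✓ · (4,1)2 2/2 ✓ · (4,3)2 2/2 ✓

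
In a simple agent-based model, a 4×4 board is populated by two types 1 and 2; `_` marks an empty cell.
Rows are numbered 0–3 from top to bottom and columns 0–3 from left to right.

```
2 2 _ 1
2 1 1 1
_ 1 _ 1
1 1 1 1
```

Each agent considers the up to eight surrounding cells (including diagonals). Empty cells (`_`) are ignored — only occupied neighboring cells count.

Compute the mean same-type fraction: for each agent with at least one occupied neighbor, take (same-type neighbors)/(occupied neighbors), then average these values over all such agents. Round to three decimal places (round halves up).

0.826

(0,0)2 2/3
(0,1)2 2/4
(0,3)1 2/2
(1,0)2 2/4
(1,1)1 2/5
(1,2)1 5/6
(1,3)1 3/3
(2,1)1 5/6
(2,3)1 4/4
(3,0)1 2/2
(3,1)1 3/3
(3,2)1 4/4
(3,3)1 2/2
Sum over 13 agents: 2/3 + 2/4 + 2/2 + 2/4 + 2/5 + 5/6 + 3/3 + 5/6 + 4/4 + 2/2 + 3/3 + 4/4 + 2/2 = 161/15; mean = 161/15 ÷ 13 = 161/195 = 0.825641… → 0.826.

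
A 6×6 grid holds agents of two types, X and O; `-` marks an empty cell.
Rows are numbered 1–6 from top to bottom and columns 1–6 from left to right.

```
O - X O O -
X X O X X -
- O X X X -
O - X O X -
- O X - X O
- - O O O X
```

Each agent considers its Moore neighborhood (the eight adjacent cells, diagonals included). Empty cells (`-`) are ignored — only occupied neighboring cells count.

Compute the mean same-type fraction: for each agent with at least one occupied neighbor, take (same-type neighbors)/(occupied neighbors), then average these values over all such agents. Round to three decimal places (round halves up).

Row 1: (1,1)O 0/2 · (1,3)X 2/4 · (1,4)O 2/5 · (1,5)O 1/3
Row 2: (2,1)X 1/3 · (2,2)X 3/6 · (2,3)O 2/7 · (2,4)X 5/8 · (2,5)X 3/5
Row 3: (3,2)O 2/6 · (3,3)X 4/7 · (3,4)X 6/8 · (3,5)X 4/5
Row 4: (4,1)O 2/2 · (4,3)X 3/6 · (4,4)O 0/7 · (4,5)X 3/5
Row 5: (5,2)O 2/4 · (5,3)X 1/5 · (5,5)X 2/6 · (5,6)O 1/4
Row 6: (6,3)O 2/3 · (6,4)O 2/4 · (6,5)O 2/4 · (6,6)X 1/3
Sum over 25 agents: 0/2 + 2/4 + 2/5 + 1/3 + 1/3 + 3/6 + 2/7 + 5/8 + 3/5 + 2/6 + 4/7 + 6/8 + 4/5 + 2/2 + 3/6 + 0/7 + 3/5 + 2/4 + 1/5 + 2/6 + 1/4 + 2/3 + 2/4 + 2/4 + 1/3 = 9589/840; mean = 9589/840 ÷ 25 = 9589/21000 = 0.456619… → 0.457.

0.457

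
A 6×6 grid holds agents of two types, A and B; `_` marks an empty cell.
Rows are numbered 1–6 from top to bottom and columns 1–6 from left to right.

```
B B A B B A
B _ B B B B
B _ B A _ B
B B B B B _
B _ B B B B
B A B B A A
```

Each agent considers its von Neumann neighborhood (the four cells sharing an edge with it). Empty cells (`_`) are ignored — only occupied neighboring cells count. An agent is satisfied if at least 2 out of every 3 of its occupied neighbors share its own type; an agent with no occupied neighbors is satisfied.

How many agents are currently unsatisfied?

9

Row 1: (1,1)B 2/2 satisfied · (1,2)B 1/2 not · (1,3)A 0/3 not · (1,4)B 2/3 satisfied · (1,5)B 2/3 satisfied · (1,6)A 0/2 not
Row 2: (2,1)B 2/2 satisfied · (2,3)B 2/3 satisfied · (2,4)B 3/4 satisfied · (2,5)B 3/3 satisfied · (2,6)B 2/3 satisfied
Row 3: (3,1)B 2/2 satisfied · (3,3)B 2/3 satisfied · (3,4)A 0/3 not · (3,6)B 1/1 satisfied
Row 4: (4,1)B 3/3 satisfied · (4,2)B 2/2 satisfied · (4,3)B 4/4 satisfied · (4,4)B 3/4 satisfied · (4,5)B 2/2 satisfied
Row 5: (5,1)B 2/2 satisfied · (5,3)B 3/3 satisfied · (5,4)B 4/4 satisfied · (5,5)B 3/4 satisfied · (5,6)B 1/2 not
Row 6: (6,1)B 1/2 not · (6,2)A 0/2 not · (6,3)B 2/3 satisfied · (6,4)B 2/3 satisfied · (6,5)A 1/3 not · (6,6)A 1/2 not
Unsatisfied: (1,2), (1,3), (1,6), (3,4), (5,6), (6,1), (6,2), (6,5), (6,6) — 9 in total.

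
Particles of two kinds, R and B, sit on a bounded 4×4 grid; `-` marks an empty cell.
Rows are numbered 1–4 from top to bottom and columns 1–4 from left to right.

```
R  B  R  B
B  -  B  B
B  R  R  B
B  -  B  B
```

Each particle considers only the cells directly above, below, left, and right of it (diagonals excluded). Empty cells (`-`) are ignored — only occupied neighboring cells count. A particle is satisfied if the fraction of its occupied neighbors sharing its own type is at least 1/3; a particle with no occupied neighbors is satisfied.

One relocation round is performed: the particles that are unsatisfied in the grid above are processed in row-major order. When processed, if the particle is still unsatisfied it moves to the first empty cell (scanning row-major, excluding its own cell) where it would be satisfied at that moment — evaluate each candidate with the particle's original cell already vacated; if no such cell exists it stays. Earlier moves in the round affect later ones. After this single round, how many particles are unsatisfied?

0

Initially unsatisfied (in order): (1,1), (1,2), (1,3), (3,3).
  (1,1) → (4,2).
  (1,2) → (1,1).
  (1,3) → (2,2).
  (3,3) → (1,2).
Resulting grid:
B R - B
B R B B
B R - B
B R B B
All satisfied now.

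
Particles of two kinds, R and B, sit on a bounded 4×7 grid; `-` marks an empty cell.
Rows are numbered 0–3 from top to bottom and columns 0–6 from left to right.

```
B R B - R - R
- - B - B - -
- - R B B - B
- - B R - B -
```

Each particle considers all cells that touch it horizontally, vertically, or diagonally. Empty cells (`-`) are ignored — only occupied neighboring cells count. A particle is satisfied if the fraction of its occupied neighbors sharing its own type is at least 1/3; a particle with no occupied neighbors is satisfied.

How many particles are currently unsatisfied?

5

Row 0: (0,0)B 0/1 unhappy · (0,1)R 0/3 unhappy · (0,2)B 1/2 ok · (0,4)R 0/1 unhappy · (0,6)R 0/0 ok
Row 1: (1,2)B 2/4 ok · (1,4)B 2/3 ok
Row 2: (2,2)R 1/4 unhappy · (2,3)B 4/6 ok · (2,4)B 3/4 ok · (2,6)B 1/1 ok
Row 3: (3,2)B 1/3 ok · (3,3)R 1/4 unhappy · (3,5)B 2/2 ok
Unsatisfied: (0,0), (0,1), (0,4), (2,2), (3,3) — 5 in total.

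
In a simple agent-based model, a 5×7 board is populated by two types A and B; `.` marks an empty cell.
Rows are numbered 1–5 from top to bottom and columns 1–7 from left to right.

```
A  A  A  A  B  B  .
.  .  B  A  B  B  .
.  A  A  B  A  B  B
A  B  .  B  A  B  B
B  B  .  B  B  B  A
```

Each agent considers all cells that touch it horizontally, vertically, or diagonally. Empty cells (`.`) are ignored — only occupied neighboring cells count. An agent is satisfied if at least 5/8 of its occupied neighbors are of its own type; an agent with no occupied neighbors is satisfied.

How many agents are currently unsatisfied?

14

Row 1: (1,1)A 1/1 satisfied · (1,2)A 2/3 satisfied · (1,3)A 3/4 satisfied · (1,4)A 2/5 not · (1,5)B 3/5 not · (1,6)B 3/3 satisfied
Row 2: (2,3)B 1/7 not · (2,4)A 4/8 not · (2,5)B 5/8 satisfied · (2,6)B 5/6 satisfied
Row 3: (3,2)A 2/4 not · (3,3)A 2/6 not · (3,4)B 3/7 not · (3,5)A 2/8 not · (3,6)B 5/7 satisfied · (3,7)B 4/4 satisfied
Row 4: (4,1)A 1/4 not · (4,2)B 2/5 not · (4,4)B 3/6 not · (4,5)A 1/8 not · (4,6)B 5/8 satisfied · (4,7)B 4/5 satisfied
Row 5: (5,1)B 2/3 satisfied · (5,2)B 2/3 satisfied · (5,4)B 2/3 satisfied · (5,5)B 4/5 satisfied · (5,6)B 3/5 not · (5,7)A 0/3 not
Unsatisfied: (1,4), (1,5), (2,3), (2,4), (3,2), (3,3), (3,4), (3,5), (4,1), (4,2), (4,4), (4,5), (5,6), (5,7) — 14 in total.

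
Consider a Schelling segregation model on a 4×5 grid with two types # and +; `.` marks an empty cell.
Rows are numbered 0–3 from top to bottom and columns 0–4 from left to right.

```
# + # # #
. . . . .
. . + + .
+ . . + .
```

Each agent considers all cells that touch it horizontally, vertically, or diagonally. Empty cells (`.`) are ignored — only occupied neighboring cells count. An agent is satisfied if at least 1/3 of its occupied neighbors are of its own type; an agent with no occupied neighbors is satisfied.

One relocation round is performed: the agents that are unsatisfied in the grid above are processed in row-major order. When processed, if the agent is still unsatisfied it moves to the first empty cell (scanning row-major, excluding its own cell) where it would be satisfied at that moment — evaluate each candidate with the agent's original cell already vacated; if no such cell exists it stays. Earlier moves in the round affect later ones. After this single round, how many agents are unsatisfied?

Initially unsatisfied (in order): (0,0), (0,1).
  (0,0) → (1,1).
  (0,1) → (1,2).
Resulting grid:
. . # # #
. # + . .
. . + + .
+ . . + .
All satisfied now.

0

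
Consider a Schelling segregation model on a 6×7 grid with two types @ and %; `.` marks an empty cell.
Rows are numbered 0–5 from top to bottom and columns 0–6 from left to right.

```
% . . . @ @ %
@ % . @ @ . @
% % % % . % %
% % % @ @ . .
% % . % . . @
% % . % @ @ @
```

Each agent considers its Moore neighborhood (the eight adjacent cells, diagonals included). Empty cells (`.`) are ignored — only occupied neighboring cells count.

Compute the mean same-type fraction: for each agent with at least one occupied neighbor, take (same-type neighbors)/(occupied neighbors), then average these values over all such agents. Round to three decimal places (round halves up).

0.647

Row 0: (0,0)% 1/2 · (0,4)@ 3/3 · (0,5)@ 3/4 · (0,6)% 0/2
Row 1: (1,0)@ 0/4 · (1,1)% 4/5 · (1,3)@ 2/4 · (1,4)@ 3/5 · (1,6)@ 1/4
Row 2: (2,0)% 4/5 · (2,1)% 6/7 · (2,2)% 5/7 · (2,3)% 2/6 · (2,5)% 1/4 · (2,6)% 1/2
Row 3: (3,0)% 5/5 · (3,1)% 7/7 · (3,2)% 6/7 · (3,3)@ 1/5 · (3,4)@ 1/4
Row 4: (4,0)% 5/5 · (4,1)% 6/6 · (4,3)% 2/5 · (4,6)@ 2/2
Row 5: (5,0)% 3/3 · (5,1)% 3/3 · (5,3)% 1/2 · (5,4)@ 1/3 · (5,5)@ 3/3 · (5,6)@ 2/2
Sum over 30 agents: 1/2 + 3/3 + 3/4 + 0/2 + 0/4 + 4/5 + 2/4 + 3/5 + 1/4 + 4/5 + 6/7 + 5/7 + 2/6 + 1/4 + 1/2 + 5/5 + 7/7 + 6/7 + 1/5 + 1/4 + 5/5 + 6/6 + 2/5 + 2/2 + 3/3 + 3/3 + 1/2 + 1/3 + 3/3 + 2/2 = 4073/210; mean = 4073/210 ÷ 30 = 4073/6300 = 0.646507… → 0.647.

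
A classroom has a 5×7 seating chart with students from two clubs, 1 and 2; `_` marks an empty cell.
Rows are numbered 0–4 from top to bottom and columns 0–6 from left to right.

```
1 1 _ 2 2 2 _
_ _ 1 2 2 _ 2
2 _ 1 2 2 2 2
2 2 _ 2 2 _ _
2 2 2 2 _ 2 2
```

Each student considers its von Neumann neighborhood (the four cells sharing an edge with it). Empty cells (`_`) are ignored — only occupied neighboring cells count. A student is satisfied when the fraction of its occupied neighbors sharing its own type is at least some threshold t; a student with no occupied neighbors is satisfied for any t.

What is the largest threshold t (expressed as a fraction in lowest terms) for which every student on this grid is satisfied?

(0,0)1 1/1
(0,1)1 1/1
(0,3)2 2/2
(0,4)2 3/3
(0,5)2 1/1
(1,2)1 1/2
(1,3)2 3/4
(1,4)2 3/3
(1,6)2 1/1
(2,0)2 1/1
(2,2)1 1/2
(2,3)2 3/4
(2,4)2 4/4
(2,5)2 2/2
(2,6)2 2/2
(3,0)2 3/3
(3,1)2 2/2
(3,3)2 3/3
(3,4)2 2/2
(4,0)2 2/2
(4,1)2 3/3
(4,2)2 2/2
(4,3)2 2/2
(4,5)2 1/1
(4,6)2 1/1
The smallest same-type fraction is 1/2 at (1,2), which reduces to 1/2. Any threshold above that leaves this student unsatisfied.

1/2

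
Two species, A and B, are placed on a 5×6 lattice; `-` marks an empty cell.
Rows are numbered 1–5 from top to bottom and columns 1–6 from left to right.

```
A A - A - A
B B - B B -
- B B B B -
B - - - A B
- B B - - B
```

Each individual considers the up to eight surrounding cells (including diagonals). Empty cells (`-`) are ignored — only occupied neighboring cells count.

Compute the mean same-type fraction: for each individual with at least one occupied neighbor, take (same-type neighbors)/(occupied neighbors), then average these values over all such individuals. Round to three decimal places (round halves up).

0.607

Row 1: (1,1)A 1/3 · (1,2)A 1/3 · (1,4)A 0/2 · (1,6)A 0/1
Row 2: (2,1)B 2/4 · (2,2)B 3/5 · (2,4)B 4/5 · (2,5)B 3/5
Row 3: (3,2)B 4/4 · (3,3)B 4/4 · (3,4)B 4/5 · (3,5)B 4/5
Row 4: (4,1)B 2/2 · (4,5)A 0/4 · (4,6)B 2/3
Row 5: (5,2)B 2/2 · (5,3)B 1/1 · (5,6)B 1/2
Sum over 18 individuals: 1/3 + 1/3 + 0/2 + 0/1 + 2/4 + 3/5 + 4/5 + 3/5 + 4/4 + 4/4 + 4/5 + 4/5 + 2/2 + 0/4 + 2/3 + 2/2 + 1/1 + 1/2 = 164/15; mean = 164/15 ÷ 18 = 82/135 = 0.607407… → 0.607.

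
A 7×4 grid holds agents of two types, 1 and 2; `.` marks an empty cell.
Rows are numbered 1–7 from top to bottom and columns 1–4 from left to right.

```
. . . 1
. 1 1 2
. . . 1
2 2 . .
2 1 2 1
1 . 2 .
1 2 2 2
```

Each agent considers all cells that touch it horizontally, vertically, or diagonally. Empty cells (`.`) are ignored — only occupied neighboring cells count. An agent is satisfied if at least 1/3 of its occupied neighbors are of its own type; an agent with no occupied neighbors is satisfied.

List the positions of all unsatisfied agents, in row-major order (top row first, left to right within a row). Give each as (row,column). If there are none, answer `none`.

Row 1: (1,4)1 1/2 ok
Row 2: (2,2)1 1/1 ok · (2,3)1 3/4 ok · (2,4)2 0/3 unhappy
Row 3: (3,4)1 1/2 ok
Row 4: (4,1)2 2/3 ok · (4,2)2 3/4 ok
Row 5: (5,1)2 2/4 ok · (5,2)1 1/6 unhappy · (5,3)2 2/4 ok · (5,4)1 0/2 unhappy
Row 6: (6,1)1 2/4 ok · (6,3)2 4/6 ok
Row 7: (7,1)1 1/2 ok · (7,2)2 2/4 ok · (7,3)2 3/3 ok · (7,4)2 2/2 ok

(2,4), (5,2), (5,4)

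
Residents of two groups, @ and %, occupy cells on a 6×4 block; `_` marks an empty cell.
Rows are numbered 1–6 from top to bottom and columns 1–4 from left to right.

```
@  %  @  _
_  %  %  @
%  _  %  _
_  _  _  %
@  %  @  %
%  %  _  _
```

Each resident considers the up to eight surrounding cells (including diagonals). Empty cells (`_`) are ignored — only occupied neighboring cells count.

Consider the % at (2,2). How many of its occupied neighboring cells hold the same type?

4

Occupied neighbors of (2,2): (1,1)=@, (1,2)=%, (1,3)=@, (2,3)=%, (3,1)=%, (3,3)=%.
Same type (%): 4 of 6.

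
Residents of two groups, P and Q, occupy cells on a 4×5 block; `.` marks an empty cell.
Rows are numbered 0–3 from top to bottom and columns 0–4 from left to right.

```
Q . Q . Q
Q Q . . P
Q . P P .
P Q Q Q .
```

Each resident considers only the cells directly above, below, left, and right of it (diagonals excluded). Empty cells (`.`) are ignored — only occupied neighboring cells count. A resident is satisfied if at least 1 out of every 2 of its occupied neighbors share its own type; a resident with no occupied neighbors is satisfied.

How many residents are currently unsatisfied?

3

(0,0)Q 1/1 ✓
(0,2)Q 0/0 ✓
(0,4)Q 0/1 ✗
(1,0)Q 3/3 ✓
(1,1)Q 1/1 ✓
(1,4)P 0/1 ✗
(2,0)Q 1/2 ✓
(2,2)P 1/2 ✓
(2,3)P 1/2 ✓
(3,0)P 0/2 ✗
(3,1)Q 1/2 ✓
(3,2)Q 2/3 ✓
(3,3)Q 1/2 ✓
Unsatisfied: (0,4), (1,4), (3,0) — 3 in total.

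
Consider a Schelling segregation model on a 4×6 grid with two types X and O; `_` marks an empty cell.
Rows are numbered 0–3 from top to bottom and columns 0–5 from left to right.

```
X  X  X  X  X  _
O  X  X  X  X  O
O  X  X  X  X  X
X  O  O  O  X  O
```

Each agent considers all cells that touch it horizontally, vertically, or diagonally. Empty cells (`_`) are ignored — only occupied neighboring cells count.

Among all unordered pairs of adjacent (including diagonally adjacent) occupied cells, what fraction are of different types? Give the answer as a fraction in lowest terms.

24/65

Scan each occupied cell's neighbors to the right and below (and the two forward diagonals) so each pair is counted once.
Row 0: X(0,0)–X(0,1)= X(0,0)–O(1,0)≠ X(0,0)–X(1,1)= X(0,1)–X(0,2)= X(0,1)–X(1,1)= X(0,1)–X(1,2)= X(0,1)–O(1,0)≠ X(0,2)–X(0,3)= X(0,2)–X(1,2)= X(0,2)–X(1,3)= X(0,2)–X(1,1)= X(0,3)–X(0,4)= X(0,3)–X(1,3)= X(0,3)–X(1,4)= X(0,3)–X(1,2)= X(0,4)–X(1,4)= X(0,4)–O(1,5)≠ X(0,4)–X(1,3)=  → 3/18 unlike.
Row 1: O(1,0)–X(1,1)≠ O(1,0)–O(2,0)= O(1,0)–X(2,1)≠ X(1,1)–X(1,2)= X(1,1)–X(2,1)= X(1,1)–X(2,2)= X(1,1)–O(2,0)≠ X(1,2)–X(1,3)= X(1,2)–X(2,2)= X(1,2)–X(2,3)= X(1,2)–X(2,1)= X(1,3)–X(1,4)= X(1,3)–X(2,3)= X(1,3)–X(2,4)= X(1,3)–X(2,2)= X(1,4)–O(1,5)≠ X(1,4)–X(2,4)= X(1,4)–X(2,5)= X(1,4)–X(2,3)= O(1,5)–X(2,5)≠ O(1,5)–X(2,4)≠  → 6/21 unlike.
Row 2: O(2,0)–X(2,1)≠ O(2,0)–X(3,0)≠ O(2,0)–O(3,1)= X(2,1)–X(2,2)= X(2,1)–O(3,1)≠ X(2,1)–O(3,2)≠ X(2,1)–X(3,0)= X(2,2)–X(2,3)= X(2,2)–O(3,2)≠ X(2,2)–O(3,3)≠ X(2,2)–O(3,1)≠ X(2,3)–X(2,4)= X(2,3)–O(3,3)≠ X(2,3)–X(3,4)= X(2,3)–O(3,2)≠ X(2,4)–X(2,5)= X(2,4)–X(3,4)= X(2,4)–O(3,5)≠ X(2,4)–O(3,3)≠ X(2,5)–O(3,5)≠ X(2,5)–X(3,4)=  → 12/21 unlike.
Row 3: X(3,0)–O(3,1)≠ O(3,1)–O(3,2)= O(3,2)–O(3,3)= O(3,3)–X(3,4)≠ X(3,4)–O(3,5)≠  → 3/5 unlike.
Total adjacent occupied pairs: 65; unlike-type pairs: 24.
24/65 is already in lowest terms.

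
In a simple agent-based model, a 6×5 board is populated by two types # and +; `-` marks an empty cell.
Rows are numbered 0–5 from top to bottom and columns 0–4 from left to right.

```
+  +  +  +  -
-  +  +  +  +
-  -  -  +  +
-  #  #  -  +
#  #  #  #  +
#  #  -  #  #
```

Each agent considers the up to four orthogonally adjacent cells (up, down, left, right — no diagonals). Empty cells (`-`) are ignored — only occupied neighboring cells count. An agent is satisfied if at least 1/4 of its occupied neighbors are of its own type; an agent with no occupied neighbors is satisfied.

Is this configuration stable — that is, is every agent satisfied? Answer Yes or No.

Yes

(0,0)+ 1/1 ok
(0,1)+ 3/3 ok
(0,2)+ 3/3 ok
(0,3)+ 2/2 ok
(1,1)+ 2/2 ok
(1,2)+ 3/3 ok
(1,3)+ 4/4 ok
(1,4)+ 2/2 ok
(2,3)+ 2/2 ok
(2,4)+ 3/3 ok
(3,1)# 2/2 ok
(3,2)# 2/2 ok
(3,4)+ 2/2 ok
(4,0)# 2/2 ok
(4,1)# 4/4 ok
(4,2)# 3/3 ok
(4,3)# 2/3 ok
(4,4)+ 1/3 ok
(5,0)# 2/2 ok
(5,1)# 2/2 ok
(5,3)# 2/2 ok
(5,4)# 1/2 ok
All meet the threshold, so the configuration is stable.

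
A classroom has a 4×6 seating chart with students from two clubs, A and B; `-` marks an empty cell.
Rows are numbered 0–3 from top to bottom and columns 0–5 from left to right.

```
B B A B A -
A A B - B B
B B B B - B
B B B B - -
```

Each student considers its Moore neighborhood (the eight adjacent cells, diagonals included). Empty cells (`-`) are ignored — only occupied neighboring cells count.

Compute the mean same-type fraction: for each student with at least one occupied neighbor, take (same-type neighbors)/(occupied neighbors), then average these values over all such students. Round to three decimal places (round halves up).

(0,0)B 1/3
(0,1)B 2/5
(0,2)A 1/4
(0,3)B 2/4
(0,4)A 0/3
(1,0)A 1/5
(1,1)A 2/8
(1,2)B 5/7
(1,4)B 4/5
(1,5)B 2/3
(2,0)B 3/5
(2,1)B 6/8
(2,2)B 6/7
(2,3)B 5/5
(2,5)B 2/2
(3,0)B 3/3
(3,1)B 5/5
(3,2)B 5/5
(3,3)B 3/3
Sum over 19 students: 1/3 + 2/5 + 1/4 + 2/4 + 0/3 + 1/5 + 2/8 + 5/7 + 4/5 + 2/3 + 3/5 + 6/8 + 6/7 + 5/5 + 2/2 + 3/3 + 5/5 + 5/5 + 3/3 = 345/28; mean = 345/28 ÷ 19 = 345/532 = 0.648496… → 0.648.

0.648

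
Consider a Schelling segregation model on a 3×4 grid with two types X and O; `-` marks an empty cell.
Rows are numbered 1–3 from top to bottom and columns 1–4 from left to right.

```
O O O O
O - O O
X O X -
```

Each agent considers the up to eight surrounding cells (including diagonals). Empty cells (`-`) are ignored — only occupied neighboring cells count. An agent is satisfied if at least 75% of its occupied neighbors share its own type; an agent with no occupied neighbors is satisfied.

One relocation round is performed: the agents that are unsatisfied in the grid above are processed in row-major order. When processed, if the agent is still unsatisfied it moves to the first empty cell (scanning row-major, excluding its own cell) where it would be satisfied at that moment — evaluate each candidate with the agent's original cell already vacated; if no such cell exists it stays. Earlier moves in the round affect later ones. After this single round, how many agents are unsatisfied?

Initially unsatisfied (in order): (3,1), (3,2), (3,3).
  (3,1): no empty cell satisfies it; stays.
  (3,2): no empty cell satisfies it; stays.
  (3,3): no empty cell satisfies it; stays.
Resulting grid:
O O O O
O - O O
X O X -
Unsatisfied now: (3,1), (3,2), (3,3).

3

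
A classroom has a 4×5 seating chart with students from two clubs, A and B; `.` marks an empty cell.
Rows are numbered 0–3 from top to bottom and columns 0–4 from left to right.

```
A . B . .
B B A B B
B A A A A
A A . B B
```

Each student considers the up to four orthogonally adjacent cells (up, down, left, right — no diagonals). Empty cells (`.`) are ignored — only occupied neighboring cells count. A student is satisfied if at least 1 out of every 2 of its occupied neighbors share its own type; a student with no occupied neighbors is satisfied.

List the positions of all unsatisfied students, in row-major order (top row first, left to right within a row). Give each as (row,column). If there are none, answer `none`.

(0,0), (0,2), (1,1), (1,2), (1,3), (2,0), (2,4)

(0,0)A 0/1 not
(0,2)B 0/1 not
(1,0)B 2/3 satisfied
(1,1)B 1/3 not
(1,2)A 1/4 not
(1,3)B 1/3 not
(1,4)B 1/2 satisfied
(2,0)B 1/3 not
(2,1)A 2/4 satisfied
(2,2)A 3/3 satisfied
(2,3)A 2/4 satisfied
(2,4)A 1/3 not
(3,0)A 1/2 satisfied
(3,1)A 2/2 satisfied
(3,3)B 1/2 satisfied
(3,4)B 1/2 satisfied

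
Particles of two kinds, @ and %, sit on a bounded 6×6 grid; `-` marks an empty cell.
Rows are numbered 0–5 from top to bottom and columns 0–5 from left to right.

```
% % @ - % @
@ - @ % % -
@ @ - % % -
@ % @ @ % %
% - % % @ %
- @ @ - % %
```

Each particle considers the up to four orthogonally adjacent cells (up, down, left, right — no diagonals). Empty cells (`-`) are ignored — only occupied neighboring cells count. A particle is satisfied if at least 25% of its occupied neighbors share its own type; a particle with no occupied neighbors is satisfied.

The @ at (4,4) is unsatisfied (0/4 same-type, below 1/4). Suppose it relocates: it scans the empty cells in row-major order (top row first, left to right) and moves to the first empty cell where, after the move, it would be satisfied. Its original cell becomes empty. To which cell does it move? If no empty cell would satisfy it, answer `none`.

(0,3)

Vacating (4,4). Empty cells in order:
  (0,3): 1/3 same-type → satisfied — stop here.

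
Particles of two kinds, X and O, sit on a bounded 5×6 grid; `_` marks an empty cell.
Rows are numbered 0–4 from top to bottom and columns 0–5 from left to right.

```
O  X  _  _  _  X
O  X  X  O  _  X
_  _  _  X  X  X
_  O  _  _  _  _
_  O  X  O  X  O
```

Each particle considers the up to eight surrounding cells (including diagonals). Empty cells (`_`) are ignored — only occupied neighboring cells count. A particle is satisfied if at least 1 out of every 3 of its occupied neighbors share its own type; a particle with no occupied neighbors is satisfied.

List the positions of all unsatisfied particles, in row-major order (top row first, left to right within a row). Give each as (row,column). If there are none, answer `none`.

Row 0: (0,0)O 1/3 ✓ · (0,1)X 2/4 ✓ · (0,5)X 1/1 ✓
Row 1: (1,0)O 1/3 ✓ · (1,1)X 2/4 ✓ · (1,2)X 3/4 ✓ · (1,3)O 0/3 ✗ · (1,5)X 3/3 ✓
Row 2: (2,3)X 2/3 ✓ · (2,4)X 3/4 ✓ · (2,5)X 2/2 ✓
Row 3: (3,1)O 1/2 ✓
Row 4: (4,1)O 1/2 ✓ · (4,2)X 0/3 ✗ · (4,3)O 0/2 ✗ · (4,4)X 0/2 ✗ · (4,5)O 0/1 ✗

(1,3), (4,2), (4,3), (4,4), (4,5)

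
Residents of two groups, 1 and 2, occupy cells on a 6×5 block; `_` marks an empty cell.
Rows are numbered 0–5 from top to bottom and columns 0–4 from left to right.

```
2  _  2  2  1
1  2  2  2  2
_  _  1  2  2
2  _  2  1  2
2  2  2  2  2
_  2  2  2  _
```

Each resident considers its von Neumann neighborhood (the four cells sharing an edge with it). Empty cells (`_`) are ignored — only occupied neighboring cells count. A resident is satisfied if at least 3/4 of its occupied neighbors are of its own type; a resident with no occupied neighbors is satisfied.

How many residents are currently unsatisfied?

Row 0: (0,0)2 0/1 unhappy · (0,2)2 2/2 ok · (0,3)2 2/3 unhappy · (0,4)1 0/2 unhappy
Row 1: (1,0)1 0/2 unhappy · (1,1)2 1/2 unhappy · (1,2)2 3/4 ok · (1,3)2 4/4 ok · (1,4)2 2/3 unhappy
Row 2: (2,2)1 0/3 unhappy · (2,3)2 2/4 unhappy · (2,4)2 3/3 ok
Row 3: (3,0)2 1/1 ok · (3,2)2 1/3 unhappy · (3,3)1 0/4 unhappy · (3,4)2 2/3 unhappy
Row 4: (4,0)2 2/2 ok · (4,1)2 3/3 ok · (4,2)2 4/4 ok · (4,3)2 3/4 ok · (4,4)2 2/2 ok
Row 5: (5,1)2 2/2 ok · (5,2)2 3/3 ok · (5,3)2 2/2 ok
Unsatisfied: (0,0), (0,3), (0,4), (1,0), (1,1), (1,4), (2,2), (2,3), (3,2), (3,3), (3,4) — 11 in total.

11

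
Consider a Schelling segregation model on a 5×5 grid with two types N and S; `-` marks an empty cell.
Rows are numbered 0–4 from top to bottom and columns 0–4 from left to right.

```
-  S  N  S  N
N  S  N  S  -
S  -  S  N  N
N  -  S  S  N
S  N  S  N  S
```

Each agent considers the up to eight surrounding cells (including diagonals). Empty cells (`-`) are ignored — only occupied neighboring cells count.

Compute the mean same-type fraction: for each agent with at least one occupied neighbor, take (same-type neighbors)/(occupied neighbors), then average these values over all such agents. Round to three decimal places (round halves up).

Row 0: (0,1)S 1/4 · (0,2)N 1/5 · (0,3)S 1/4 · (0,4)N 0/2
Row 1: (1,0)N 0/3 · (1,1)S 3/6 · (1,2)N 2/7 · (1,3)S 2/7
Row 2: (2,0)S 1/3 · (2,2)S 4/6 · (2,3)N 3/7 · (2,4)N 2/4
Row 3: (3,0)N 1/3 · (3,2)S 3/6 · (3,3)S 4/8 · (3,4)N 3/5
Row 4: (4,0)S 0/2 · (4,1)N 1/4 · (4,2)S 2/4 · (4,3)N 1/5 · (4,4)S 1/3
Sum over 21 agents: 1/4 + 1/5 + 1/4 + 0/2 + 0/3 + 3/6 + 2/7 + 2/7 + 1/3 + 4/6 + 3/7 + 2/4 + 1/3 + 3/6 + 4/8 + 3/5 + 0/2 + 1/4 + 2/4 + 1/5 + 1/3 = 83/12; mean = 83/12 ÷ 21 = 83/252 = 0.329365… → 0.329.

0.329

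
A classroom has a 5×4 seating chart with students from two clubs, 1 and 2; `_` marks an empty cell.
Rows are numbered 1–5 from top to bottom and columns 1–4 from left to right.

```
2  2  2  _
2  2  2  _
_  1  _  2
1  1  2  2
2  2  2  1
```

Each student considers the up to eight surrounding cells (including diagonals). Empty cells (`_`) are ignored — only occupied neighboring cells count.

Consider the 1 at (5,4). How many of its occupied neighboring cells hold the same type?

Occupied neighbors of (5,4): (4,3)=2, (4,4)=2, (5,3)=2.
Same type (1): 0 of 3.

0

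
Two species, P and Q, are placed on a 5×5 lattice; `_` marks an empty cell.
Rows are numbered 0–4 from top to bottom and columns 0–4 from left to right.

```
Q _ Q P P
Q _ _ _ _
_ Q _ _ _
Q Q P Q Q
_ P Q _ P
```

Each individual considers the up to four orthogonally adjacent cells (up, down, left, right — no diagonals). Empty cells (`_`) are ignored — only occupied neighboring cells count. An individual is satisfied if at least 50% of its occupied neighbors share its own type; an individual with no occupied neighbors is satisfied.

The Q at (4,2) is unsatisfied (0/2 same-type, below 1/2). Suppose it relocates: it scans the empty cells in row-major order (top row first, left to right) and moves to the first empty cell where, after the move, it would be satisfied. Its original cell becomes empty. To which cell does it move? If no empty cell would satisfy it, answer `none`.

(0,1)

Vacating (4,2). Empty cells in order:
  (0,1): 2/2 same-type → satisfied — stop here.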